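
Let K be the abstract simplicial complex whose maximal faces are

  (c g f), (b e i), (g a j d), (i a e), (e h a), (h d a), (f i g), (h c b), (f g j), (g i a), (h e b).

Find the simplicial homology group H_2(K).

Order the vertices as a < b < c < d < e < f < g < h < i < j. Listing each simplex with vertices in this order, K has dimension 3 with simplices:

  0-simplices (10): a, b, c, d, e, f, g, h, i, j
  1-simplices (23): ad, ae, ag, ah, ai, aj, bc, be, bh, bi, cf, cg, ch, dg, dh, dj, eh, ei, fg, fi, fj, gi, gj
  2-simplices (14): adg, adh, adj, aeh, aei, agi, agj, bch, beh, bei, cfg, dgj, fgi, fgj
  3-simplices (1): adgj

Hence C_0 ≅ Z^10, C_1 ≅ Z^23, C_2 ≅ Z^14, C_3 ≅ Z^1.

∂_1: C_1 → C_0 sends each edge [p,q] (with p < q) to q − p. For instance
  ∂aj = j − a.
This gives a 10×23 integer matrix of rank 9; reducing to Smith normal form yields diagonal entries (1,1,1,1,1,1,1,1,1).

∂_2: C_2 → C_1 acts by ∂[p,q,r] = [q,r] − [p,r] + [p,q]. For instance
  ∂adj = dj − aj + ad,
  ∂adg = dg − ag + ad.
This gives a 23×14 integer matrix of rank 13; reducing to Smith normal form yields diagonal entries (1,1,1,1,1,1,1,1,1,1,1,1,1).

∂_3: C_3 → C_2 sends each 3-simplex σ to the alternating sum Σ_i (−1)^i (σ with its i-th vertex removed). For instance
  ∂adgj = dgj − agj + adj − adg.
The 14×1 boundary matrix has rank 1 and Smith normal form diag(1).

From H_k ≅ ker(∂_k) / im(∂_{k+1}) we obtain:

  H_2: rank ker ∂_2 − rank ∂_3 = (14 − 13) − 1 = 0, and the invariant factors of ∂_3 are all 1, so H_2 ≅ 0.

H_2 ≅ 0.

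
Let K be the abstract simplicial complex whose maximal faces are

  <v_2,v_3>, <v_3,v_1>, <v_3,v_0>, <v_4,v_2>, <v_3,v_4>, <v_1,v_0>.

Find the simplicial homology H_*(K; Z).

H_0 ≅ Z,  H_1 ≅ Z^2.

Order the vertices as v_0 < v_1 < v_2 < v_3 < v_4. Listing each simplex with vertices in this order, K has dimension 1 with simplices:

  0-simplices (5): [v_0], [v_1], [v_2], [v_3], [v_4]
  1-simplices (6): [v_0,v_1], [v_0,v_3], [v_1,v_3], [v_2,v_3], [v_2,v_4], [v_3,v_4]

so the chain groups are C_0 ≅ Z^5, C_1 ≅ Z^6.

∂_1: C_1 → C_0 sends each edge [p,q] (with p < q) to q − p. For instance
  ∂[v_3,v_4] = [v_4] − [v_3].
The resulting 5×6 matrix has rank 4, and its Smith normal form has invariant factors (1,1,1,1).

From H_k ≅ ker(∂_k) / im(∂_{k+1}) we obtain:

  H_0: rank C_0 − rank ∂_1 = 5 − 4 = 1, and the invariant factors of ∂_1 are all 1, so H_0 ≅ Z.
  H_1: rank ker ∂_1 − rank ∂_2 = (6 − 4) − 0 = 2, and there is no ∂_2, so H_1 ≅ Z^2.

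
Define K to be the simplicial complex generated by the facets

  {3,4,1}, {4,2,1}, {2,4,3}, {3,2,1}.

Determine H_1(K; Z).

H_1 = 0.

Take the total order 1 < 2 < 3 < 4 on the vertex set. Then K (dimension 2) consists of the simplices:

  0-simplices (4): [1], [2], [3], [4]
  1-simplices (6): [1,2], [1,3], [1,4], [2,3], [2,4], [3,4]
  2-simplices (4): [1,2,3], [1,2,4], [1,3,4], [2,3,4]

Hence C_0 ≅ Z^4, C_1 ≅ Z^6, C_2 ≅ Z^4.

∂_1: C_1 → C_0 maps an edge to its endpoints' difference, ∂[p,q] = q − p.
The resulting 4×6 matrix has rank 3, and its Smith normal form has invariant factors (1,1,1).

Boundary ∂_2: C_2 → C_1 acts by ∂[p,q,r] = [q,r] − [p,r] + [p,q]. For instance
  ∂[1,3,4] = [3,4] − [1,4] + [1,3],
  ∂[1,2,4] = [2,4] − [1,4] + [1,2].
As a 6×4 matrix over Z this has rank 3, with invariant factors (1,1,1).

Now H_k = ker ∂_k / im ∂_{k+1}, so:

  H_1: rank ker ∂_1 − rank ∂_2 = (6 − 3) − 3 = 0, and the invariant factors of ∂_2 are all 1, so H_1 = 0.

(K is a triangulation of the 2-sphere S^2.)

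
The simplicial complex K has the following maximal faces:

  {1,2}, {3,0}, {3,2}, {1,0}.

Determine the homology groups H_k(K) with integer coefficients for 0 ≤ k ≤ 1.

H_0 = Z,  H_1 = Z.

Take the total order 0 < 1 < 2 < 3 on the vertex set. Then K (dimension 1) consists of the simplices:

  0-simplices (4): [0], [1], [2], [3]
  1-simplices (4): [0,1], [0,3], [1,2], [2,3]

Hence C_0 ≅ Z^4, C_1 ≅ Z^4.

Boundary ∂_1: C_1 → C_0 maps an edge to its endpoints' difference, ∂[p,q] = q − p. For instance
  ∂[1,2] = [2] − [1].
This gives a 4×4 integer matrix of rank 3; reducing to Smith normal form yields diagonal entries (1,1,1).

Computing H_k = (kernel of ∂_k) / (image of ∂_{k+1}):

  H_0: rank C_0 − rank ∂_1 = 4 − 3 = 1, and the invariant factors of ∂_1 are all 1, so H_0 = Z.
  H_1: rank ker ∂_1 − rank ∂_2 = (4 − 3) − 0 = 1, and there is no ∂_2, so H_1 = Z.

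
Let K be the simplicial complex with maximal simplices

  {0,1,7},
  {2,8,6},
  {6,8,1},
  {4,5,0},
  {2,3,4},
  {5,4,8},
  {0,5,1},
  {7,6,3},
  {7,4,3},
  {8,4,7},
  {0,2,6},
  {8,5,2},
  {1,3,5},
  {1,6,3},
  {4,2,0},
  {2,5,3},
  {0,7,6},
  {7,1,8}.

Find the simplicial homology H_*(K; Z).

H_0 = Z,  H_1 = Z ⊕ Z_2,  H_2 = 0.

Order the vertices as 0 < 1 < 2 < 3 < 4 < 5 < 6 < 7 < 8. Listing each simplex with vertices in this order, K has dimension 2 with simplices:

  0-simplices (9): [0], [1], [2], [3], [4], [5], [6], [7], [8]
  1-simplices (27): (27 of them)
  2-simplices (18): [0,1,5], [0,1,7], [0,2,4], [0,2,6], [0,4,5], [0,6,7], [1,3,5], [1,3,6], [1,6,8], [1,7,8], [2,3,4], [2,3,5], [2,5,8], [2,6,8], [3,4,7], [3,6,7], [4,5,8], [4,7,8]

Hence C_0 ≅ Z^9, C_1 ≅ Z^27, C_2 ≅ Z^18.

∂_1: C_1 → C_0 maps an edge to its endpoints' difference, ∂[p,q] = q − p. For instance
  ∂[0,1] = [1] − [0].
This gives a 9×27 integer matrix of rank 8; reducing to Smith normal form yields diagonal entries (1,1,1,1,1,1,1,1).

Boundary ∂_2: C_2 → C_1 maps a triangle to the signed sum of its edges. For instance
  ∂[1,7,8] = [7,8] − [1,8] + [1,7],
  ∂[3,4,7] = [4,7] − [3,7] + [3,4].
As a 27×18 matrix over Z this has rank 18, with invariant factors (1,1,1,1,1,1,1,1,1,1,1,1,1,1,1,1,1,2).

From H_k ≅ ker(∂_k) / im(∂_{k+1}) we obtain:

  H_0: rank C_0 − rank ∂_1 = 9 − 8 = 1, and the invariant factors of ∂_1 are all 1, so H_0 = Z.
  H_1: rank ker ∂_1 − rank ∂_2 = (27 − 8) − 18 = 1, and ∂_2 has invariant factor 2 > 1, so H_1 = Z ⊕ Z_2.
  H_2: rank ker ∂_2 − rank ∂_3 = (18 − 18) − 0 = 0, and there is no ∂_3, so H_2 = 0.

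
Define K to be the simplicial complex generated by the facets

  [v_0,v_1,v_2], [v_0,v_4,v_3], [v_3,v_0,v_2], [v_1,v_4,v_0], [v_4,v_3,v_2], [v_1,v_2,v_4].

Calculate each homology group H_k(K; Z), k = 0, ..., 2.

H_0 = Z,  H_1 = 0,  H_2 = Z.

Take the total order v_0 < v_1 < v_2 < v_3 < v_4 on the vertex set. Then K (dimension 2) consists of the simplices:

  0-simplices (5): [v_0], [v_1], [v_2], [v_3], [v_4]
  1-simplices (9): [v_0,v_1], [v_0,v_2], [v_0,v_3], [v_0,v_4], [v_1,v_2], [v_1,v_4], [v_2,v_3], [v_2,v_4], [v_3,v_4]
  2-simplices (6): [v_0,v_1,v_2], [v_0,v_1,v_4], [v_0,v_2,v_3], [v_0,v_3,v_4], [v_1,v_2,v_4], [v_2,v_3,v_4]

giving chain groups C_0 ≅ Z^5, C_1 ≅ Z^9, C_2 ≅ Z^6.

Boundary ∂_1: C_1 → C_0 is given by ∂[p,q] = [q] − [p]. For instance
  ∂[v_0,v_3] = [v_3] − [v_0].
As a 5×9 matrix over Z this has rank 4, with invariant factors (1,1,1,1).

∂_2: C_2 → C_1 acts by ∂[p,q,r] = [q,r] − [p,r] + [p,q]. For instance
  ∂[v_1,v_2,v_4] = [v_2,v_4] − [v_1,v_4] + [v_1,v_2],
  ∂[v_0,v_3,v_4] = [v_3,v_4] − [v_0,v_4] + [v_0,v_3].
The 9×6 boundary matrix has rank 5 and Smith normal form diag(1,1,1,1,1).

From H_k ≅ ker(∂_k) / im(∂_{k+1}) we obtain:

  H_0: rank C_0 − rank ∂_1 = 5 − 4 = 1, and the invariant factors of ∂_1 are all 1, so H_0 = Z.
  H_1: rank ker ∂_1 − rank ∂_2 = (9 − 4) − 5 = 0, and the invariant factors of ∂_2 are all 1, so H_1 = 0.
  H_2: rank ker ∂_2 − rank ∂_3 = (6 − 5) − 0 = 1, and there is no ∂_3, so H_2 = Z.

As a check, the Euler characteristic is 5 − 9 + 6 = 2, which agrees with 1 − 0 + 1 = 2.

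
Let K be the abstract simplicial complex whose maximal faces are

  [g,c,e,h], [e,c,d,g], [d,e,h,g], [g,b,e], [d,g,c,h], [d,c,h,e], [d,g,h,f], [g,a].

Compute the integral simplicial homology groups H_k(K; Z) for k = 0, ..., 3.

H_0 = Z,  H_1 = 0,  H_2 = 0,  H_3 = Z.

We work with the vertex ordering a < b < c < d < e < f < g < h. The simplices of K, each written with vertices in increasing order, are:

  0-simplices (8): a, b, c, d, e, f, g, h
  1-simplices (16): ag, be, bg, cd, ce, cg, ch, de, df, dg, dh, eg, eh, fg, fh, gh
  2-simplices (14): beg, cde, cdg, cdh, ceg, ceh, cgh, deg, deh, dfg, dfh, dgh, egh, fgh
  3-simplices (6): cdeg, cdeh, cdgh, cegh, degh, dfgh

giving chain groups C_0 ≅ Z^8, C_1 ≅ Z^16, C_2 ≅ Z^14, C_3 ≅ Z^6.

Boundary ∂_1: C_1 → C_0 is given by ∂[p,q] = [q] − [p]. For instance
  ∂cg = g − c.
The resulting 8×16 matrix has rank 7, and its Smith normal form has invariant factors (1,1,1,1,1,1,1).

Boundary ∂_2: C_2 → C_1 maps a triangle to the signed sum of its edges. For instance
  ∂deg = eg − dg + de,
  ∂dfg = fg − dg + df.
The 16×14 boundary matrix has rank 9 and Smith normal form diag(1,1,1,1,1,1,1,1,1).

Boundary ∂_3: C_3 → C_2 sends each 3-simplex σ to the alternating sum Σ_i (−1)^i (σ with its i-th vertex removed). For instance
  ∂cdeh = deh − ceh + cdh − cde,
  ∂cegh = egh − cgh + ceh − ceg.
The 14×6 boundary matrix has rank 5 and Smith normal form diag(1,1,1,1,1).

From H_k ≅ ker(∂_k) / im(∂_{k+1}) we obtain:

  H_0: rank C_0 − rank ∂_1 = 8 − 7 = 1, and the invariant factors of ∂_1 are all 1, so H_0 = Z.
  H_1: rank ker ∂_1 − rank ∂_2 = (16 − 7) − 9 = 0, and the invariant factors of ∂_2 are all 1, so H_1 = 0.
  H_2: rank ker ∂_2 − rank ∂_3 = (14 − 9) − 5 = 0, and the invariant factors of ∂_3 are all 1, so H_2 = 0.
  H_3: rank ker ∂_3 − rank ∂_4 = (6 − 5) − 0 = 1, and there is no ∂_4, so H_3 = Z.

As a check, the Euler characteristic is 8 − 16 + 14 − 6 = 0, which agrees with 1 − 0 + 0 − 1 = 0.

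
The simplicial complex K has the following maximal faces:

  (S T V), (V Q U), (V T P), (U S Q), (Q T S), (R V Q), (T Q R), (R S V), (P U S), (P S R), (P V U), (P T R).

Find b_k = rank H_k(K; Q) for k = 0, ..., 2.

b_0 = 1, b_1 = 0, b_2 = 0.

Take the total order P < Q < R < S < T < U < V on the vertex set. Then K (dimension 2) consists of the simplices:

  0-simplices (7): P, Q, R, S, T, U, V
  1-simplices (18): PR, PS, PT, PU, PV, QR, QS, QT, QU, QV, RS, RT, RV, ST, SU, SV, TV, UV
  2-simplices (12): PRS, PRT, PSU, PTV, PUV, QRT, QRV, QST, QSU, QUV, RSV, STV

Hence C_0 ≅ Z^7, C_1 ≅ Z^18, C_2 ≅ Z^12.

Boundary ∂_1: C_1 → C_0 maps an edge to its endpoints' difference, ∂[p,q] = q − p.
The 7×18 boundary matrix has rank 6 and Smith normal form diag(1,1,1,1,1,1).

∂_2: C_2 → C_1 sends each 2-simplex [p,q,r] to [q,r] − [p,r] + [p,q]. For instance
  ∂RSV = SV − RV + RS,
  ∂PTV = TV − PV + PT.
As a 18×12 matrix over Z this has rank 12, with invariant factors (1,1,1,1,1,1,1,1,1,1,1,2).

Computing H_k = (kernel of ∂_k) / (image of ∂_{k+1}):

  H_0: rank C_0 − rank ∂_1 = 7 − 6 = 1, and the invariant factors of ∂_1 are all 1, so H_0 = Z.
  H_1: rank ker ∂_1 − rank ∂_2 = (18 − 6) − 12 = 0, and ∂_2 has invariant factor 2 > 1, so H_1 = Z/2.
  H_2: rank ker ∂_2 − rank ∂_3 = (12 − 12) − 0 = 0, and there is no ∂_3, so H_2 = 0.

As a check, the Euler characteristic is 7 − 18 + 12 = 1, which agrees with 1 − 0 + 0 = 1.

Hence the Betti numbers are b_0 = 1, b_1 = 0, b_2 = 0.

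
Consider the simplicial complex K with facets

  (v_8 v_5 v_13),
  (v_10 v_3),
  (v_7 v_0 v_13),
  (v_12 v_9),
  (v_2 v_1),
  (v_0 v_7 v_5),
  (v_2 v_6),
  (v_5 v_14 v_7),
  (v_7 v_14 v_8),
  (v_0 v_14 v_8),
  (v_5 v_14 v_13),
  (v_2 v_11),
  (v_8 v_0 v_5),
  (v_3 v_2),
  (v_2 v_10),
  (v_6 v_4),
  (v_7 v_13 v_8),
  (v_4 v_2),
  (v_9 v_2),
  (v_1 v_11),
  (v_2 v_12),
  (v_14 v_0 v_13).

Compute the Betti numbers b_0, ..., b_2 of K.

b_0 = 2, b_1 = 4, b_2 = 0.

Fix the vertex order v_0 < v_1 < v_2 < v_3 < v_4 < v_5 < v_6 < v_7 < v_8 < v_9 < v_10 < v_11 < v_12 < v_13 < v_14 and write every simplex with vertices in increasing order. Then dim K = 2 and the simplices of K are:

  0-simplices (15): [v_0], [v_1], [v_2], [v_3], [v_4], [v_5], [v_6], [v_7], [v_8], [v_9], [v_10], [v_11], [v_12], [v_13], [v_14]
  1-simplices (27): (27 of them)
  2-simplices (10): [v_0,v_5,v_7], [v_0,v_5,v_8], [v_0,v_7,v_13], [v_0,v_8,v_14], [v_0,v_13,v_14], [v_5,v_7,v_14], [v_5,v_8,v_13], [v_5,v_13,v_14], [v_7,v_8,v_13], [v_7,v_8,v_14]

Hence C_0 ≅ Z^15, C_1 ≅ Z^27, C_2 ≅ Z^10.

Boundary ∂_1: C_1 → C_0 sends each edge [p,q] (with p < q) to q − p.
This gives a 15×27 integer matrix of rank 13; reducing to Smith normal form yields diagonal entries (1,1,1,1,1,1,1,1,1,1,1,1,1).

Boundary ∂_2: C_2 → C_1 sends each 2-simplex [p,q,r] to [q,r] − [p,r] + [p,q]. For instance
  ∂[v_7,v_8,v_13] = [v_8,v_13] − [v_7,v_13] + [v_7,v_8],
  ∂[v_0,v_13,v_14] = [v_13,v_14] − [v_0,v_14] + [v_0,v_13].
As a 27×10 matrix over Z this has rank 10, with invariant factors (1,1,1,1,1,1,1,1,1,2).

From H_k ≅ ker(∂_k) / im(∂_{k+1}) we obtain:

  H_0: rank C_0 − rank ∂_1 = 15 − 13 = 2, and the invariant factors of ∂_1 are all 1, so H_0 = Z^2.
  H_1: rank ker ∂_1 − rank ∂_2 = (27 − 13) − 10 = 4, and ∂_2 has invariant factor 2 > 1, so H_1 = Z^4 ⊕ Z/2.
  H_2: rank ker ∂_2 − rank ∂_3 = (10 − 10) − 0 = 0, and there is no ∂_3, so H_2 = 0.

Hence the Betti numbers are b_0 = 2, b_1 = 4, b_2 = 0.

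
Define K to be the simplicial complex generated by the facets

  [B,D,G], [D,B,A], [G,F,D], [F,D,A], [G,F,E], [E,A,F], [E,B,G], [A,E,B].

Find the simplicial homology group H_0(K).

Order the vertices as A < B < D < E < F < G. Listing each simplex with vertices in this order, K has dimension 2 with simplices:

  0-simplices (6): A, B, D, E, F, G
  1-simplices (12): AB, AD, AE, AF, BD, BE, BG, DF, DG, EF, EG, FG
  2-simplices (8): ABD, ABE, ADF, AEF, BDG, BEG, DFG, EFG

Hence C_0 ≅ Z^6, C_1 ≅ Z^12, C_2 ≅ Z^8.

The boundary map ∂_1: C_1 → C_0 sends each edge [p,q] (with p < q) to q − p. For instance
  ∂DG = G − D.
The 6×12 boundary matrix has rank 5 and Smith normal form diag(1,1,1,1,1).

∂_2: C_2 → C_1 acts by ∂[p,q,r] = [q,r] − [p,r] + [p,q]. For instance
  ∂EFG = FG − EG + EF,
  ∂DFG = FG − DG + DF.
As a 12×8 matrix over Z this has rank 7, with invariant factors (1,1,1,1,1,1,1).

Reading off H_k = ker ∂_k / im ∂_{k+1}:

  H_0: rank C_0 − rank ∂_1 = 6 − 5 = 1, and the invariant factors of ∂_1 are all 1, so H_0 ≅ Z.

H_0 ≅ Z.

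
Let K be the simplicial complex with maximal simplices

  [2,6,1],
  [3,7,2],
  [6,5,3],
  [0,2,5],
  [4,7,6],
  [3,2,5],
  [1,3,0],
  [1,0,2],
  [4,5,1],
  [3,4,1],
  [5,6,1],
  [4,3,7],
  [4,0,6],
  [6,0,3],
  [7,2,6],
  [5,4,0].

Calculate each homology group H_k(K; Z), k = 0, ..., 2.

Take the total order 0 < 1 < 2 < 3 < 4 < 5 < 6 < 7 on the vertex set. Then K (dimension 2) consists of the simplices:

  0-simplices (8): [0], [1], [2], [3], [4], [5], [6], [7]
  1-simplices (24): (24 of them)
  2-simplices (16): [0,1,2], [0,1,3], [0,2,5], [0,3,6], [0,4,5], [0,4,6], [1,2,6], [1,3,4], [1,4,5], [1,5,6], [2,3,5], [2,3,7], [2,6,7], [3,4,7], [3,5,6], [4,6,7]

giving chain groups C_0 ≅ Z^8, C_1 ≅ Z^24, C_2 ≅ Z^16.

The boundary map ∂_1: C_1 → C_0 maps an edge to its endpoints' difference, ∂[p,q] = q − p. For instance
  ∂[1,6] = [6] − [1].
The 8×24 boundary matrix has rank 7 and Smith normal form diag(1,1,1,1,1,1,1).

∂_2: C_2 → C_1 maps a triangle to the signed sum of its edges. For instance
  ∂[0,3,6] = [3,6] − [0,6] + [0,3],
  ∂[1,2,6] = [2,6] − [1,6] + [1,2].
As a 24×16 matrix over Z this has rank 15, with invariant factors (1,1,1,1,1,1,1,1,1,1,1,1,1,1,1).

Computing H_k = (kernel of ∂_k) / (image of ∂_{k+1}):

  H_0: rank C_0 − rank ∂_1 = 8 − 7 = 1, and the invariant factors of ∂_1 are all 1, so H_0 = Z.
  H_1: rank ker ∂_1 − rank ∂_2 = (24 − 7) − 15 = 2, and the invariant factors of ∂_2 are all 1, so H_1 = Z^2.
  H_2: rank ker ∂_2 − rank ∂_3 = (16 − 15) − 0 = 1, and there is no ∂_3, so H_2 = Z.

H_0 = Z,  H_1 = Z^2,  H_2 = Z.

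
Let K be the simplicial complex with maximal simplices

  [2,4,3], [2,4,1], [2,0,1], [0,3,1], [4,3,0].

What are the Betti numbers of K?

b_0 = 1, b_1 = 1, b_2 = 0.

K has 5 vertices, 10 edges, 5 triangles.
rank ∂_0 = 0, rank ∂_1 = 4 ⇒ b_0 = 5 − 0 − 4 = 1; all invariant factors of ∂_1 are 1 so no torsion. So H_0 = Z.
rank ∂_1 = 4, rank ∂_2 = 5 ⇒ b_1 = 10 − 4 − 5 = 1; all invariant factors of ∂_2 are 1 so no torsion. So H_1 = Z.
rank ∂_2 = 5, rank ∂_3 = 0 ⇒ b_2 = 5 − 5 − 0 = 0. So H_2 = 0.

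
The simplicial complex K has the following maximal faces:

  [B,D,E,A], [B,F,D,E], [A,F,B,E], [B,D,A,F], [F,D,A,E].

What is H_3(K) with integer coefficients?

We work with the vertex ordering A < B < D < E < F. The simplices of K, each written with vertices in increasing order, are:

  0-simplices (5): A, B, D, E, F
  1-simplices (10): AB, AD, AE, AF, BD, BE, BF, DE, DF, EF
  2-simplices (10): ABD, ABE, ABF, ADE, ADF, AEF, BDE, BDF, BEF, DEF
  3-simplices (5): ABDE, ABDF, ABEF, ADEF, BDEF

so the chain groups are C_0 ≅ Z^5, C_1 ≅ Z^10, C_2 ≅ Z^10, C_3 ≅ Z^5.

The boundary map ∂_1: C_1 → C_0 sends each edge [p,q] (with p < q) to q − p. For instance
  ∂EF = F − E.
As a 5×10 matrix over Z this has rank 4, with invariant factors (1,1,1,1).

The boundary map ∂_2: C_2 → C_1 acts by ∂[p,q,r] = [q,r] − [p,r] + [p,q]. For instance
  ∂BDF = DF − BF + BD,
  ∂ABE = BE − AE + AB.
This gives a 10×10 integer matrix of rank 6; reducing to Smith normal form yields diagonal entries (1,1,1,1,1,1).

∂_3: C_3 → C_2 sends each 3-simplex σ to the alternating sum Σ_i (−1)^i (σ with its i-th vertex removed). For instance
  ∂ABDE = BDE − ADE + ABE − ABD,
  ∂ABEF = BEF − AEF + ABF − ABE.
The resulting 10×5 matrix has rank 4, and its Smith normal form has invariant factors (1,1,1,1).

Now H_k = ker ∂_k / im ∂_{k+1}, so:

  H_3: rank ker ∂_3 − rank ∂_4 = (5 − 4) − 0 = 1, and there is no ∂_4, so H_3 ≅ Z.

H_3 ≅ Z.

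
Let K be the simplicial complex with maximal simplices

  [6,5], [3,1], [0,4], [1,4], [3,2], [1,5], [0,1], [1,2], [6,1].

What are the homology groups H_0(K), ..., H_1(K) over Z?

H_0 ≅ Z,  H_1 ≅ Z^3.

Take the total order 0 < 1 < 2 < 3 < 4 < 5 < 6 on the vertex set. Then K (dimension 1) consists of the simplices:

  0-simplices (7): [0], [1], [2], [3], [4], [5], [6]
  1-simplices (9): [0,1], [0,4], [1,2], [1,3], [1,4], [1,5], [1,6], [2,3], [5,6]

Hence C_0 ≅ Z^7, C_1 ≅ Z^9.

∂_1: C_1 → C_0 is given by ∂[p,q] = [q] − [p].
As a 7×9 matrix over Z this has rank 6, with invariant factors (1,1,1,1,1,1).

From H_k ≅ ker(∂_k) / im(∂_{k+1}) we obtain:

  H_0: rank C_0 − rank ∂_1 = 7 − 6 = 1, and the invariant factors of ∂_1 are all 1, so H_0 ≅ Z.
  H_1: rank ker ∂_1 − rank ∂_2 = (9 − 6) − 0 = 3, and there is no ∂_2, so H_1 ≅ Z^3.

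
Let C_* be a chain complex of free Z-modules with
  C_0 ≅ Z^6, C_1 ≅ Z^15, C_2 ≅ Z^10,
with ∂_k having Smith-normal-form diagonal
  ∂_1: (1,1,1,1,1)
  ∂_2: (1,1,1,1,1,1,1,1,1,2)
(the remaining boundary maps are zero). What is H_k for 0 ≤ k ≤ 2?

H_0: b_0 = 6 − 0 − 5 = 1; torsion from ∂_1 factors > 1: none. So H_0 = Z.
H_1: b_1 = 15 − 5 − 10 = 0; torsion from ∂_2 factors > 1: [2]. So H_1 = Z/2.
H_2: b_2 = 10 − 10 − 0 = 0; torsion from ∂_3 factors > 1: none. So H_2 = 0.

H_0 = Z,  H_1 = Z/2,  H_2 = 0.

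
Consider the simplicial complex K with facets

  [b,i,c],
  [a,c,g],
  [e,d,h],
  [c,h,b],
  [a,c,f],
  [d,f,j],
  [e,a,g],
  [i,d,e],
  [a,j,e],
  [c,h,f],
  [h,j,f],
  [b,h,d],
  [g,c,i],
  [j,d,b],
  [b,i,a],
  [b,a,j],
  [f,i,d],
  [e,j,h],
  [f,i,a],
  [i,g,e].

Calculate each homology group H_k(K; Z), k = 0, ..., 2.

Take the total order a < b < c < d < e < f < g < h < i < j on the vertex set. Then K (dimension 2) consists of the simplices:

  0-simplices (10): a, b, c, d, e, f, g, h, i, j
  1-simplices (30): ab, ac, ae, af, ag, ai, aj, bc, bd, bh, bi, bj, cf, cg, ch, ci, de, df, dh, di, dj, eg, eh, ei, ej, fh, fi, fj, gi, hj
  2-simplices (20): abi, abj, acf, acg, aeg, aej, afi, bch, bci, bdh, bdj, cfh, cgi, deh, dei, dfi, dfj, egi, ehj, fhj

Hence C_0 ≅ Z^10, C_1 ≅ Z^30, C_2 ≅ Z^20.

Boundary ∂_1: C_1 → C_0 sends each edge [p,q] (with p < q) to q − p. For instance
  ∂ab = b − a.
The resulting 10×30 matrix has rank 9, and its Smith normal form has invariant factors (1,1,1,1,1,1,1,1,1).

Boundary ∂_2: C_2 → C_1 sends each 2-simplex [p,q,r] to [q,r] − [p,r] + [p,q]. For instance
  ∂cfh = fh − ch + cf,
  ∂egi = gi − ei + eg.
As a 30×20 matrix over Z this has rank 20, with invariant factors (1,1,1,1,1,1,1,1,1,1,1,1,1,1,1,1,1,1,1,2).

Computing H_k = (kernel of ∂_k) / (image of ∂_{k+1}):

  H_0: rank C_0 − rank ∂_1 = 10 − 9 = 1, and the invariant factors of ∂_1 are all 1, so H_0 = Z.
  H_1: rank ker ∂_1 − rank ∂_2 = (30 − 9) − 20 = 1, and ∂_2 has invariant factor 2 > 1, so H_1 = Z ⊕ Z/2Z.
  H_2: rank ker ∂_2 − rank ∂_3 = (20 − 20) − 0 = 0, and there is no ∂_3, so H_2 = 0.

H_0 = Z,  H_1 = Z ⊕ Z/2Z,  H_2 = 0.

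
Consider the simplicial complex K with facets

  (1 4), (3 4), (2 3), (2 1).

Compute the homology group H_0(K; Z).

K has 4 vertices, 4 edges.
rank ∂_0 = 0, rank ∂_1 = 3 ⇒ b_0 = 4 − 0 − 3 = 1; all invariant factors of ∂_1 are 1 so no torsion. So H_0 = Z.

H_0 = Z.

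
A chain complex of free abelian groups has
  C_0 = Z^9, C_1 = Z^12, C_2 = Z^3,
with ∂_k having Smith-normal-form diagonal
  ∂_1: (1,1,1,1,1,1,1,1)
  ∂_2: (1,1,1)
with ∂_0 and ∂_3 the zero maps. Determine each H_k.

H_0: b_0 = 9 − 0 − 8 = 1; torsion from ∂_1 factors > 1: none. So H_0 = Z.
H_1: b_1 = 12 − 8 − 3 = 1; torsion from ∂_2 factors > 1: none. So H_1 = Z.
H_2: b_2 = 3 − 3 − 0 = 0; torsion from ∂_3 factors > 1: none. So H_2 = 0.

H_0 = Z,  H_1 = Z,  H_2 = 0.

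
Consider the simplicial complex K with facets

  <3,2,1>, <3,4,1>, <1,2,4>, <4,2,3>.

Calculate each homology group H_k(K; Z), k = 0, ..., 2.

We work with the vertex ordering 1 < 2 < 3 < 4. The simplices of K, each written with vertices in increasing order, are:

  0-simplices (4): [1], [2], [3], [4]
  1-simplices (6): [1,2], [1,3], [1,4], [2,3], [2,4], [3,4]
  2-simplices (4): [1,2,3], [1,2,4], [1,3,4], [2,3,4]

giving chain groups C_0 ≅ Z^4, C_1 ≅ Z^6, C_2 ≅ Z^4.

The boundary map ∂_1: C_1 → C_0 is given by ∂[p,q] = [q] − [p].
As a 4×6 matrix over Z this has rank 3, with invariant factors (1,1,1).

The boundary map ∂_2: C_2 → C_1 sends each 2-simplex [p,q,r] to [q,r] − [p,r] + [p,q]. For instance
  ∂[2,3,4] = [3,4] − [2,4] + [2,3],
  ∂[1,3,4] = [3,4] − [1,4] + [1,3].
The resulting 6×4 matrix has rank 3, and its Smith normal form has invariant factors (1,1,1).

From H_k ≅ ker(∂_k) / im(∂_{k+1}) we obtain:

  H_0: rank C_0 − rank ∂_1 = 4 − 3 = 1, and the invariant factors of ∂_1 are all 1, so H_0 = Z.
  H_1: rank ker ∂_1 − rank ∂_2 = (6 − 3) − 3 = 0, and the invariant factors of ∂_2 are all 1, so H_1 = 0.
  H_2: rank ker ∂_2 − rank ∂_3 = (4 − 3) − 0 = 1, and there is no ∂_3, so H_2 = Z.

H_0 = Z,  H_1 = 0,  H_2 = Z.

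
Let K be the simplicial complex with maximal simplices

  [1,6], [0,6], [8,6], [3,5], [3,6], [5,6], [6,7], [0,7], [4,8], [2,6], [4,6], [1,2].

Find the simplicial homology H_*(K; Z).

Take the total order 0 < 1 < 2 < 3 < 4 < 5 < 6 < 7 < 8 on the vertex set. Then K (dimension 1) consists of the simplices:

  0-simplices (9): [0], [1], [2], [3], [4], [5], [6], [7], [8]
  1-simplices (12): [0,6], [0,7], [1,2], [1,6], [2,6], [3,5], [3,6], [4,6], [4,8], [5,6], [6,7], [6,8]

Hence C_0 ≅ Z^9, C_1 ≅ Z^12.

Boundary ∂_1: C_1 → C_0 maps an edge to its endpoints' difference, ∂[p,q] = q − p.
This gives a 9×12 integer matrix of rank 8; reducing to Smith normal form yields diagonal entries (1,1,1,1,1,1,1,1).

Computing H_k = (kernel of ∂_k) / (image of ∂_{k+1}):

  H_0: rank C_0 − rank ∂_1 = 9 − 8 = 1, and the invariant factors of ∂_1 are all 1, so H_0 ≅ Z.
  H_1: rank ker ∂_1 − rank ∂_2 = (12 − 8) − 0 = 4, and there is no ∂_2, so H_1 ≅ Z^4.

H_0 = Z,  H_1 = Z^4.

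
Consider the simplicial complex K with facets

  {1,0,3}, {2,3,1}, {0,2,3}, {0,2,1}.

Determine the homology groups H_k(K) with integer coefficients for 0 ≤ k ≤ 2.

H_0 = Z,  H_1 = 0,  H_2 = Z.

Take the total order 0 < 1 < 2 < 3 on the vertex set. Then K (dimension 2) consists of the simplices:

  0-simplices (4): [0], [1], [2], [3]
  1-simplices (6): [0,1], [0,2], [0,3], [1,2], [1,3], [2,3]
  2-simplices (4): [0,1,2], [0,1,3], [0,2,3], [1,2,3]

giving chain groups C_0 ≅ Z^4, C_1 ≅ Z^6, C_2 ≅ Z^4.

Boundary ∂_1: C_1 → C_0 maps an edge to its endpoints' difference, ∂[p,q] = q − p. For instance
  ∂[2,3] = [3] − [2].
As a 4×6 matrix over Z this has rank 3, with invariant factors (1,1,1).

∂_2: C_2 → C_1 maps a triangle to the signed sum of its edges. For instance
  ∂[0,1,2] = [1,2] − [0,2] + [0,1],
  ∂[0,1,3] = [1,3] − [0,3] + [0,1].
The 6×4 boundary matrix has rank 3 and Smith normal form diag(1,1,1).

Computing H_k = (kernel of ∂_k) / (image of ∂_{k+1}):

  H_0: rank C_0 − rank ∂_1 = 4 − 3 = 1, and the invariant factors of ∂_1 are all 1, so H_0 = Z.
  H_1: rank ker ∂_1 − rank ∂_2 = (6 − 3) − 3 = 0, and the invariant factors of ∂_2 are all 1, so H_1 = 0.
  H_2: rank ker ∂_2 − rank ∂_3 = (4 − 3) − 0 = 1, and there is no ∂_3, so H_2 = Z.

As a check, the Euler characteristic is 4 − 6 + 4 = 2, which agrees with 1 − 0 + 1 = 2.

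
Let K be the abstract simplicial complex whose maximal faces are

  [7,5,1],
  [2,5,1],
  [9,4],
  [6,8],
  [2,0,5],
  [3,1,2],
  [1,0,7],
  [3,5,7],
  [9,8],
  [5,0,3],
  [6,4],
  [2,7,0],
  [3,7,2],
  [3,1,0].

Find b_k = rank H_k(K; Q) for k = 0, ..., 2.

b_0 = 2, b_1 = 1, b_2 = 0.

We work with the vertex ordering 0 < 1 < 2 < 3 < 4 < 5 < 6 < 7 < 8 < 9. The simplices of K, each written with vertices in increasing order, are:

  0-simplices (10): [0], [1], [2], [3], [4], [5], [6], [7], [8], [9]
  1-simplices (19): [0,1], [0,2], [0,3], [0,5], [0,7], [1,2], [1,3], [1,5], [1,7], [2,3], [2,5], [2,7], [3,5], [3,7], [4,6], [4,9], [5,7], [6,8], [8,9]
  2-simplices (10): [0,1,3], [0,1,7], [0,2,5], [0,2,7], [0,3,5], [1,2,3], [1,2,5], [1,5,7], [2,3,7], [3,5,7]

so the chain groups are C_0 ≅ Z^10, C_1 ≅ Z^19, C_2 ≅ Z^10.

Boundary ∂_1: C_1 → C_0 is given by ∂[p,q] = [q] − [p]. For instance
  ∂[4,9] = [9] − [4].
As a 10×19 matrix over Z this has rank 8, with invariant factors (1,1,1,1,1,1,1,1).

The boundary map ∂_2: C_2 → C_1 sends each 2-simplex [p,q,r] to [q,r] − [p,r] + [p,q]. For instance
  ∂[3,5,7] = [5,7] − [3,7] + [3,5],
  ∂[1,2,3] = [2,3] − [1,3] + [1,2].
The 19×10 boundary matrix has rank 10 and Smith normal form diag(1,1,1,1,1,1,1,1,1,2).

Computing H_k = (kernel of ∂_k) / (image of ∂_{k+1}):

  H_0: rank C_0 − rank ∂_1 = 10 − 8 = 2, and the invariant factors of ∂_1 are all 1, so H_0 = Z^2.
  H_1: rank ker ∂_1 − rank ∂_2 = (19 − 8) − 10 = 1, and ∂_2 has invariant factor 2 > 1, so H_1 = Z ⊕ Z/2Z.
  H_2: rank ker ∂_2 − rank ∂_3 = (10 − 10) − 0 = 0, and there is no ∂_3, so H_2 = 0.

As a check, the Euler characteristic is 10 − 19 + 10 = 1, which agrees with 2 − 1 + 0 = 1.

Hence the Betti numbers are b_0 = 2, b_1 = 1, b_2 = 0.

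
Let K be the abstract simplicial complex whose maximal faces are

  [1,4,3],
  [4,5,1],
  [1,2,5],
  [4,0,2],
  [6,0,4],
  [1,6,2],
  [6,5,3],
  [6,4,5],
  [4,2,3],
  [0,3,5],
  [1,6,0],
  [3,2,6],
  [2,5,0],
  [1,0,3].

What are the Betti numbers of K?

b_0 = 1, b_1 = 2, b_2 = 1.

Take the total order 0 < 1 < 2 < 3 < 4 < 5 < 6 on the vertex set. Then K (dimension 2) consists of the simplices:

  0-simplices (7): [0], [1], [2], [3], [4], [5], [6]
  1-simplices (21): [0,1], [0,2], [0,3], [0,4], [0,5], [0,6], [1,2], [1,3], [1,4], [1,5], [1,6], [2,3], [2,4], [2,5], [2,6], [3,4], [3,5], [3,6], [4,5], [4,6], [5,6]
  2-simplices (14): [0,1,3], [0,1,6], [0,2,4], [0,2,5], [0,3,5], [0,4,6], [1,2,5], [1,2,6], [1,3,4], [1,4,5], [2,3,4], [2,3,6], [3,5,6], [4,5,6]

Hence C_0 ≅ Z^7, C_1 ≅ Z^21, C_2 ≅ Z^14.

∂_1: C_1 → C_0 sends each edge [p,q] (with p < q) to q − p. For instance
  ∂[4,6] = [6] − [4].
The 7×21 boundary matrix has rank 6 and Smith normal form diag(1,1,1,1,1,1).

The boundary map ∂_2: C_2 → C_1 acts by ∂[p,q,r] = [q,r] − [p,r] + [p,q]. For instance
  ∂[0,1,3] = [1,3] − [0,3] + [0,1],
  ∂[1,2,5] = [2,5] − [1,5] + [1,2].
This gives a 21×14 integer matrix of rank 13; reducing to Smith normal form yields diagonal entries (1,1,1,1,1,1,1,1,1,1,1,1,1).

Computing H_k = (kernel of ∂_k) / (image of ∂_{k+1}):

  H_0: rank C_0 − rank ∂_1 = 7 − 6 = 1, and the invariant factors of ∂_1 are all 1, so H_0 = Z.
  H_1: rank ker ∂_1 − rank ∂_2 = (21 − 6) − 13 = 2, and the invariant factors of ∂_2 are all 1, so H_1 = Z^2.
  H_2: rank ker ∂_2 − rank ∂_3 = (14 − 13) − 0 = 1, and there is no ∂_3, so H_2 = Z.

As a check, the Euler characteristic is 7 − 21 + 14 = 0, which agrees with 1 − 2 + 1 = 0.
(K is a triangulation of the torus T^2.)

Hence the Betti numbers are b_0 = 1, b_1 = 2, b_2 = 1.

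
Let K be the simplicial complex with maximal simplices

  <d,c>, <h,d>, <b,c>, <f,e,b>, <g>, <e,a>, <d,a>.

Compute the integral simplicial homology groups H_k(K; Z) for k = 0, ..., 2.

H_0 = Z^2,  H_1 = Z,  H_2 = 0.

We work with the vertex ordering a < b < c < d < e < f < g < h. The simplices of K, each written with vertices in increasing order, are:

  0-simplices (8): a, b, c, d, e, f, g, h
  1-simplices (8): ad, ae, bc, be, bf, cd, dh, ef
  2-simplices (1): bef

Hence C_0 ≅ Z^8, C_1 ≅ Z^8, C_2 ≅ Z^1.

Boundary ∂_1: C_1 → C_0 maps an edge to its endpoints' difference, ∂[p,q] = q − p.
This gives a 8×8 integer matrix of rank 6; reducing to Smith normal form yields diagonal entries (1,1,1,1,1,1).

Boundary ∂_2: C_2 → C_1 sends each 2-simplex [p,q,r] to [q,r] − [p,r] + [p,q]. For instance
  ∂bef = ef − bf + be.
As a 8×1 matrix over Z this has rank 1, with invariant factors (1).

Reading off H_k = ker ∂_k / im ∂_{k+1}:

  H_0: rank C_0 − rank ∂_1 = 8 − 6 = 2, and the invariant factors of ∂_1 are all 1, so H_0 ≅ Z^2.
  H_1: rank ker ∂_1 − rank ∂_2 = (8 − 6) − 1 = 1, and the invariant factors of ∂_2 are all 1, so H_1 ≅ Z.
  H_2: rank ker ∂_2 − rank ∂_3 = (1 − 1) − 0 = 0, and there is no ∂_3, so H_2 ≅ 0.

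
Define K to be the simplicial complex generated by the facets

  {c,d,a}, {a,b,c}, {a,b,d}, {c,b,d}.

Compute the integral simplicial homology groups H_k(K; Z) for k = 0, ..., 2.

H_0 ≅ Z,  H_1 = 0,  H_2 ≅ Z.

Take the total order a < b < c < d on the vertex set. Then K (dimension 2) consists of the simplices:

  0-simplices (4): a, b, c, d
  1-simplices (6): ab, ac, ad, bc, bd, cd
  2-simplices (4): abc, abd, acd, bcd

so the chain groups are C_0 ≅ Z^4, C_1 ≅ Z^6, C_2 ≅ Z^4.

∂_1: C_1 → C_0 is given by ∂[p,q] = [q] − [p].
This gives a 4×6 integer matrix of rank 3; reducing to Smith normal form yields diagonal entries (1,1,1).

Boundary ∂_2: C_2 → C_1 sends each 2-simplex [p,q,r] to [q,r] − [p,r] + [p,q]. For instance
  ∂bcd = cd − bd + bc,
  ∂abd = bd − ad + ab.
This gives a 6×4 integer matrix of rank 3; reducing to Smith normal form yields diagonal entries (1,1,1).

Reading off H_k = ker ∂_k / im ∂_{k+1}:

  H_0: rank C_0 − rank ∂_1 = 4 − 3 = 1, and the invariant factors of ∂_1 are all 1, so H_0 = Z.
  H_1: rank ker ∂_1 − rank ∂_2 = (6 − 3) − 3 = 0, and the invariant factors of ∂_2 are all 1, so H_1 = 0.
  H_2: rank ker ∂_2 − rank ∂_3 = (4 − 3) − 0 = 1, and there is no ∂_3, so H_2 = Z.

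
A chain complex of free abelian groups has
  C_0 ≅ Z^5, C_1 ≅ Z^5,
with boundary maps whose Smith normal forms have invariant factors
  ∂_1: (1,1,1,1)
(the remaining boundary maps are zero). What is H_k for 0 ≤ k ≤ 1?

H_0 ≅ Z,  H_1 ≅ Z.

H_0: b_0 = 5 − 0 − 4 = 1; torsion from ∂_1 factors > 1: none. So H_0 ≅ Z.
H_1: b_1 = 5 − 4 − 0 = 1; torsion from ∂_2 factors > 1: none. So H_1 ≅ Z.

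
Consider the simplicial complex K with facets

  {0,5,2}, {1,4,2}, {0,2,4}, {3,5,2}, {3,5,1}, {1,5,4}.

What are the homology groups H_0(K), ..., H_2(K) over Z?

H_0 ≅ Z,  H_1 ≅ Z,  H_2 = 0.

We work with the vertex ordering 0 < 1 < 2 < 3 < 4 < 5. The simplices of K, each written with vertices in increasing order, are:

  0-simplices (6): [0], [1], [2], [3], [4], [5]
  1-simplices (12): [0,2], [0,4], [0,5], [1,2], [1,3], [1,4], [1,5], [2,3], [2,4], [2,5], [3,5], [4,5]
  2-simplices (6): [0,2,4], [0,2,5], [1,2,4], [1,3,5], [1,4,5], [2,3,5]

giving chain groups C_0 ≅ Z^6, C_1 ≅ Z^12, C_2 ≅ Z^6.

Boundary ∂_1: C_1 → C_0 sends each edge [p,q] (with p < q) to q − p. For instance
  ∂[0,4] = [4] − [0].
The resulting 6×12 matrix has rank 5, and its Smith normal form has invariant factors (1,1,1,1,1).

Boundary ∂_2: C_2 → C_1 acts by ∂[p,q,r] = [q,r] − [p,r] + [p,q]. For instance
  ∂[0,2,5] = [2,5] − [0,5] + [0,2],
  ∂[1,3,5] = [3,5] − [1,5] + [1,3].
This gives a 12×6 integer matrix of rank 6; reducing to Smith normal form yields diagonal entries (1,1,1,1,1,1).

Reading off H_k = ker ∂_k / im ∂_{k+1}:

  H_0: rank C_0 − rank ∂_1 = 6 − 5 = 1, and the invariant factors of ∂_1 are all 1, so H_0 = Z.
  H_1: rank ker ∂_1 − rank ∂_2 = (12 − 5) − 6 = 1, and the invariant factors of ∂_2 are all 1, so H_1 = Z.
  H_2: rank ker ∂_2 − rank ∂_3 = (6 − 6) − 0 = 0, and there is no ∂_3, so H_2 = 0.

As a check, the Euler characteristic is 6 − 12 + 6 = 0, which agrees with 1 − 1 + 0 = 0.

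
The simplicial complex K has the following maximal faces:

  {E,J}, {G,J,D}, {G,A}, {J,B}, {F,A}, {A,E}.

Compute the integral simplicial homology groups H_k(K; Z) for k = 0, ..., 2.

H_0 = Z,  H_1 = Z,  H_2 = 0.

Fix the vertex order A < B < D < E < F < G < J and write every simplex with vertices in increasing order. Then dim K = 2 and the simplices of K are:

  0-simplices (7): A, B, D, E, F, G, J
  1-simplices (8): AE, AF, AG, BJ, DG, DJ, EJ, GJ
  2-simplices (1): DGJ

Hence C_0 ≅ Z^7, C_1 ≅ Z^8, C_2 ≅ Z^1.

The boundary map ∂_1: C_1 → C_0 sends each edge [p,q] (with p < q) to q − p.
As a 7×8 matrix over Z this has rank 6, with invariant factors (1,1,1,1,1,1).

∂_2: C_2 → C_1 sends each 2-simplex [p,q,r] to [q,r] − [p,r] + [p,q]. For instance
  ∂DGJ = GJ − DJ + DG.
As a 8×1 matrix over Z this has rank 1, with invariant factors (1).

From H_k ≅ ker(∂_k) / im(∂_{k+1}) we obtain:

  H_0: rank C_0 − rank ∂_1 = 7 − 6 = 1, and the invariant factors of ∂_1 are all 1, so H_0 = Z.
  H_1: rank ker ∂_1 − rank ∂_2 = (8 − 6) − 1 = 1, and the invariant factors of ∂_2 are all 1, so H_1 = Z.
  H_2: rank ker ∂_2 − rank ∂_3 = (1 − 1) − 0 = 0, and there is no ∂_3, so H_2 = 0.

As a check, the Euler characteristic is 7 − 8 + 1 = 0, which agrees with 1 − 1 + 0 = 0.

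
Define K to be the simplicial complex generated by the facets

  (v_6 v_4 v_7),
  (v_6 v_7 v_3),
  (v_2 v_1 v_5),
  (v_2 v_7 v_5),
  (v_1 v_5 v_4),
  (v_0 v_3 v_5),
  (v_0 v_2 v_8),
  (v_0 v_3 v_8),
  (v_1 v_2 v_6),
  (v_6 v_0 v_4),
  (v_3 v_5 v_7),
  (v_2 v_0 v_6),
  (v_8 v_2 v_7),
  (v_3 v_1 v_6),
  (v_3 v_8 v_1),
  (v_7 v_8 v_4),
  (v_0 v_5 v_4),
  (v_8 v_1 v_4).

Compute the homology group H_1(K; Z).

H_1 ≅ Z^2.

We work with the vertex ordering v_0 < v_1 < v_2 < v_3 < v_4 < v_5 < v_6 < v_7 < v_8. The simplices of K, each written with vertices in increasing order, are:

  0-simplices (9): [v_0], [v_1], [v_2], [v_3], [v_4], [v_5], [v_6], [v_7], [v_8]
  1-simplices (27): (27 of them)
  2-simplices (18): (18 of them)

Hence C_0 ≅ Z^9, C_1 ≅ Z^27, C_2 ≅ Z^18.

Boundary ∂_1: C_1 → C_0 is given by ∂[p,q] = [q] − [p].
The 9×27 boundary matrix has rank 8 and Smith normal form diag(1,1,1,1,1,1,1,1).

The boundary map ∂_2: C_2 → C_1 sends each 2-simplex [p,q,r] to [q,r] − [p,r] + [p,q]. For instance
  ∂[v_4,v_7,v_8] = [v_7,v_8] − [v_4,v_8] + [v_4,v_7],
  ∂[v_0,v_2,v_8] = [v_2,v_8] − [v_0,v_8] + [v_0,v_2].
As a 27×18 matrix over Z this has rank 17, with invariant factors (1,1,1,1,1,1,1,1,1,1,1,1,1,1,1,1,1).

Now H_k = ker ∂_k / im ∂_{k+1}, so:

  H_1: rank ker ∂_1 − rank ∂_2 = (27 − 8) − 17 = 2, and the invariant factors of ∂_2 are all 1, so H_1 = Z^2.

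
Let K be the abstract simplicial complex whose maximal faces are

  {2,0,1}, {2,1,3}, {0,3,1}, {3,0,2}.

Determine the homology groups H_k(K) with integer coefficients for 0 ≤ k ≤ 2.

H_0 = Z,  H_1 = 0,  H_2 = Z.

K has 4 vertices, 6 edges, 4 triangles.
rank ∂_0 = 0, rank ∂_1 = 3 ⇒ b_0 = 4 − 0 − 3 = 1; all invariant factors of ∂_1 are 1 so no torsion. So H_0 ≅ Z.
rank ∂_1 = 3, rank ∂_2 = 3 ⇒ b_1 = 6 − 3 − 3 = 0; all invariant factors of ∂_2 are 1 so no torsion. So H_1 ≅ 0.
rank ∂_2 = 3, rank ∂_3 = 0 ⇒ b_2 = 4 − 3 − 0 = 1. So H_2 ≅ Z.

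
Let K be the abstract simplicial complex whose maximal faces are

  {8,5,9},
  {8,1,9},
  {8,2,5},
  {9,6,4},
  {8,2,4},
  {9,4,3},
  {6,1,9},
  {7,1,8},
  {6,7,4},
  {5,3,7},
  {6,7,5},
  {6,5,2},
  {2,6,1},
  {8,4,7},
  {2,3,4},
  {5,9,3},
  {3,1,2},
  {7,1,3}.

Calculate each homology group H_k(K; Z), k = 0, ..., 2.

We work with the vertex ordering 1 < 2 < 3 < 4 < 5 < 6 < 7 < 8 < 9. The simplices of K, each written with vertices in increasing order, are:

  0-simplices (9): [1], [2], [3], [4], [5], [6], [7], [8], [9]
  1-simplices (27): (27 of them)
  2-simplices (18): [1,2,3], [1,2,6], [1,3,7], [1,6,9], [1,7,8], [1,8,9], [2,3,4], [2,4,8], [2,5,6], [2,5,8], [3,4,9], [3,5,7], [3,5,9], [4,6,7], [4,6,9], [4,7,8], [5,6,7], [5,8,9]

so the chain groups are C_0 ≅ Z^9, C_1 ≅ Z^27, C_2 ≅ Z^18.

The boundary map ∂_1: C_1 → C_0 maps an edge to its endpoints' difference, ∂[p,q] = q − p.
The 9×27 boundary matrix has rank 8 and Smith normal form diag(1,1,1,1,1,1,1,1).

∂_2: C_2 → C_1 maps a triangle to the signed sum of its edges. For instance
  ∂[1,3,7] = [3,7] − [1,7] + [1,3],
  ∂[3,5,9] = [5,9] − [3,9] + [3,5].
This gives a 27×18 integer matrix of rank 17; reducing to Smith normal form yields diagonal entries (1,1,1,1,1,1,1,1,1,1,1,1,1,1,1,1,1).

From H_k ≅ ker(∂_k) / im(∂_{k+1}) we obtain:

  H_0: rank C_0 − rank ∂_1 = 9 − 8 = 1, and the invariant factors of ∂_1 are all 1, so H_0 = Z.
  H_1: rank ker ∂_1 − rank ∂_2 = (27 − 8) − 17 = 2, and the invariant factors of ∂_2 are all 1, so H_1 = Z^2.
  H_2: rank ker ∂_2 − rank ∂_3 = (18 − 17) − 0 = 1, and there is no ∂_3, so H_2 = Z.

H_0 ≅ Z,  H_1 ≅ Z^2,  H_2 ≅ Z.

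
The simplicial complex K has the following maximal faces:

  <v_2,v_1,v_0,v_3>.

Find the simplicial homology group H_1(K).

We work with the vertex ordering v_0 < v_1 < v_2 < v_3. The simplices of K, each written with vertices in increasing order, are:

  0-simplices (4): [v_0], [v_1], [v_2], [v_3]
  1-simplices (6): [v_0,v_1], [v_0,v_2], [v_0,v_3], [v_1,v_2], [v_1,v_3], [v_2,v_3]
  2-simplices (4): [v_0,v_1,v_2], [v_0,v_1,v_3], [v_0,v_2,v_3], [v_1,v_2,v_3]
  3-simplices (1): [v_0,v_1,v_2,v_3]

Hence C_0 ≅ Z^4, C_1 ≅ Z^6, C_2 ≅ Z^4, C_3 ≅ Z^1.

Boundary ∂_1: C_1 → C_0 is given by ∂[p,q] = [q] − [p].
This gives a 4×6 integer matrix of rank 3; reducing to Smith normal form yields diagonal entries (1,1,1).

Boundary ∂_2: C_2 → C_1 maps a triangle to the signed sum of its edges. For instance
  ∂[v_1,v_2,v_3] = [v_2,v_3] − [v_1,v_3] + [v_1,v_2],
  ∂[v_0,v_1,v_3] = [v_1,v_3] − [v_0,v_3] + [v_0,v_1].
This gives a 6×4 integer matrix of rank 3; reducing to Smith normal form yields diagonal entries (1,1,1).

∂_3: C_3 → C_2 sends each 3-simplex σ to the alternating sum Σ_i (−1)^i (σ with its i-th vertex removed). For instance
  ∂[v_0,v_1,v_2,v_3] = [v_1,v_2,v_3] − [v_0,v_2,v_3] + [v_0,v_1,v_3] − [v_0,v_1,v_2].
As a 4×1 matrix over Z this has rank 1, with invariant factors (1).

Reading off H_k = ker ∂_k / im ∂_{k+1}:

  H_1: rank ker ∂_1 − rank ∂_2 = (6 − 3) − 3 = 0, and the invariant factors of ∂_2 are all 1, so H_1 = 0.

H_1 ≅ 0.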